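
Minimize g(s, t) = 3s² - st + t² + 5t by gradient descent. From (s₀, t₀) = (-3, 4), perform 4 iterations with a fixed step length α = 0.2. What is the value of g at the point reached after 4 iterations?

∇g = (6s - t, -s + 2t + 5)
Step 1: at (-3, 4), ∇g = (-22, 16) → (-3, 4) − 0.2·(-22, 16) = (1.4, 0.8)
Step 2: at (1.4, 0.8), ∇g = (7.6, 5.2) → (1.4, 0.8) − 0.2·(7.6, 5.2) = (-0.12, -0.24)
Step 3: at (-0.12, -0.24), ∇g = (-0.48, 4.64) → (-0.12, -0.24) − 0.2·(-0.48, 4.64) = (-0.024, -1.168)
Step 4: at (-0.024, -1.168), ∇g = (1.024, 2.688) → (-0.024, -1.168) − 0.2·(1.024, 2.688) = (-0.2288, -1.7056)
g(-0.2288, -1.7056) = -5.8521216

-5.8521216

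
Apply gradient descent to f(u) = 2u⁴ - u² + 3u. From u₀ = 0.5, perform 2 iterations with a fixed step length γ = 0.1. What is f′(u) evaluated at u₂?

f′(u) = 8u³ - 2u + 3
u₁ = 0.5 − 0.1·3 = 0.2
u₂ = 0.2 − 0.1·2.664 = -0.0664
f′(u) at (-0.0664) = 3.130457960448

3.130457960448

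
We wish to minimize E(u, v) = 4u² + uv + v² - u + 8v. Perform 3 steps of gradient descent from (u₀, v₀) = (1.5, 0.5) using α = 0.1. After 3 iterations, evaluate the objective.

-11.82275

∇E = (8u + v - 1, u + 2v + 8)
Step 1: at (1.5, 0.5), ∇E = (11.5, 10.5) → (1.5, 0.5) − 0.1·(11.5, 10.5) = (0.35, -0.55)
Step 2: at (0.35, -0.55), ∇E = (1.25, 7.25) → (0.35, -0.55) − 0.1·(1.25, 7.25) = (0.225, -1.275)
Step 3: at (0.225, -1.275), ∇E = (-0.475, 5.675) → (0.225, -1.275) − 0.1·(-0.475, 5.675) = (0.2725, -1.8425)
E(0.2725, -1.8425) = -11.82275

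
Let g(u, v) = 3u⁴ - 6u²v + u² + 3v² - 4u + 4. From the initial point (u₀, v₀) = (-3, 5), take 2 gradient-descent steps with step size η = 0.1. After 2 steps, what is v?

∇g = (12u³ - 12uv + 2u - 4, -6u² + 6v)
(u₁, v₁) = (-3, 5) − 0.1·(-154, -24) = (12.4, 7.4)
(u₂, v₂) = (12.4, 7.4) − 0.1·(21799.168, -878.16) = (-2167.5168, 95.216)
v = 95.216

95.216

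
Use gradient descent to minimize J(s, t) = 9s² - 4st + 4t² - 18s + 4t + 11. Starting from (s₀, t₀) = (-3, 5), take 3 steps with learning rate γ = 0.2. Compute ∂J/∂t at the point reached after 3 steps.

-834.24

∇J = (18s - 4t - 18, -4s + 8t + 4)
Step 1: at (-3, 5), ∇J = (-92, 56) → (-3, 5) − 0.2·(-92, 56) = (15.4, -6.2)
Step 2: at (15.4, -6.2), ∇J = (284, -107.2) → (15.4, -6.2) − 0.2·(284, -107.2) = (-41.4, 15.24)
Step 3: at (-41.4, 15.24), ∇J = (-824.16, 291.52) → (-41.4, 15.24) − 0.2·(-824.16, 291.52) = (123.432, -43.064)
∂J/∂t at (123.432, -43.064) = -834.24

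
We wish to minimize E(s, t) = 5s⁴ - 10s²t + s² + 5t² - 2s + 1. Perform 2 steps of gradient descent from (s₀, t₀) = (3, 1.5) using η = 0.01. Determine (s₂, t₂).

(-1.4517472, 2.26216)

∇E = (20s³ - 20st + 2s - 2, -10s² + 10t)
Step 1: at (3, 1.5), ∇E = (454, -75) → (3, 1.5) − 0.01·(454, -75) = (-1.54, 2.25)
Step 2: at (-1.54, 2.25), ∇E = (-8.82528, -1.216) → (-1.54, 2.25) − 0.01·(-8.82528, -1.216) = (-1.4517472, 2.26216)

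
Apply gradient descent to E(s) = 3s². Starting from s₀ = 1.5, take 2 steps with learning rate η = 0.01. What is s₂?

E′(s) = 6s
s₁ = 1.5 − 0.01·9 = 1.41
s₂ = 1.41 − 0.01·8.46 = 1.3254

1.3254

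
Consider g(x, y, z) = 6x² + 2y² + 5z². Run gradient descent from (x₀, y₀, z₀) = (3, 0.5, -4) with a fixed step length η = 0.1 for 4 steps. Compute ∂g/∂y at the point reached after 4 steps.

∇g = (12x, 4y, 10z)
Step 1: at (3, 0.5, -4), ∇g = (36, 2, -40) → (3, 0.5, -4) − 0.1·(36, 2, -40) = (-0.6, 0.3, 0)
Step 2: at (-0.6, 0.3, 0), ∇g = (-7.2, 1.2, 0) → (-0.6, 0.3, 0) − 0.1·(-7.2, 1.2, 0) = (0.12, 0.18, 0)
Step 3: at (0.12, 0.18, 0), ∇g = (1.44, 0.72, 0) → (0.12, 0.18, 0) − 0.1·(1.44, 0.72, 0) = (-0.024, 0.108, 0)
Step 4: at (-0.024, 0.108, 0), ∇g = (-0.288, 0.432, 0) → (-0.024, 0.108, 0) − 0.1·(-0.288, 0.432, 0) = (0.0048, 0.0648, 0)
∂g/∂y at (0.0048, 0.0648, 0) = 0.2592

0.2592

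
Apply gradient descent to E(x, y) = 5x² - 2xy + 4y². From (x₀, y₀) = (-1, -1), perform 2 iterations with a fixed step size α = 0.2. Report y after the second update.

0.12

∇E = (10x - 2y, -2x + 8y)
(x₁, y₁) = (-1, -1) − 0.2·(-8, -6) = (0.6, 0.2)
(x₂, y₂) = (0.6, 0.2) − 0.2·(5.6, 0.4) = (-0.52, 0.12)
y = 0.12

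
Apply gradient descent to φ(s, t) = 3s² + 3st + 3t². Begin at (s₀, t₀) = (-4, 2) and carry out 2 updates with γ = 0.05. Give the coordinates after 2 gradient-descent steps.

(-2.47, 1.865)

∇φ = (6s + 3t, 3s + 6t)
Step 1: at (-4, 2), ∇φ = (-18, 0) → (-4, 2) − 0.05·(-18, 0) = (-3.1, 2)
Step 2: at (-3.1, 2), ∇φ = (-12.6, 2.7) → (-3.1, 2) − 0.05·(-12.6, 2.7) = (-2.47, 1.865)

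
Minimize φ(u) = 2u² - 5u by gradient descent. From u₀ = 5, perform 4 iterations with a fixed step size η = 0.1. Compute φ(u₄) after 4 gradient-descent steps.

-2.652608

φ′(u) = 4u - 5
Step 1: φ′(5) = 15; u₁ = 5 − 0.1·15 = 3.5
Step 2: φ′(3.5) = 9; u₂ = 3.5 − 0.1·9 = 2.6
Step 3: φ′(2.6) = 5.4; u₃ = 2.6 − 0.1·5.4 = 2.06
Step 4: φ′(2.06) = 3.24; u₄ = 2.06 − 0.1·3.24 = 1.736
φ(1.736) = -2.652608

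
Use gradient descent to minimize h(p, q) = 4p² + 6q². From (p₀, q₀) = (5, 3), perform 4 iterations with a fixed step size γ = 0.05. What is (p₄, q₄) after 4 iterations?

∇h = (8p, 12q)
Step 1: at (5, 3), ∇h = (40, 36) → (5, 3) − 0.05·(40, 36) = (3, 1.2)
Step 2: at (3, 1.2), ∇h = (24, 14.4) → (3, 1.2) − 0.05·(24, 14.4) = (1.8, 0.48)
Step 3: at (1.8, 0.48), ∇h = (14.4, 5.76) → (1.8, 0.48) − 0.05·(14.4, 5.76) = (1.08, 0.192)
Step 4: at (1.08, 0.192), ∇h = (8.64, 2.304) → (1.08, 0.192) − 0.05·(8.64, 2.304) = (0.648, 0.0768)

(0.648, 0.0768)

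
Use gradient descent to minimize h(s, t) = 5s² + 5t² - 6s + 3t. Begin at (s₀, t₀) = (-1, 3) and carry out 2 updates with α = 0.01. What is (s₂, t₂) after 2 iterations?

(-0.696, 2.373)

∇h = (10s - 6, 10t + 3)
Step 1: at (-1, 3), ∇h = (-16, 33) → (-1, 3) − 0.01·(-16, 33) = (-0.84, 2.67)
Step 2: at (-0.84, 2.67), ∇h = (-14.4, 29.7) → (-0.84, 2.67) − 0.01·(-14.4, 29.7) = (-0.696, 2.373)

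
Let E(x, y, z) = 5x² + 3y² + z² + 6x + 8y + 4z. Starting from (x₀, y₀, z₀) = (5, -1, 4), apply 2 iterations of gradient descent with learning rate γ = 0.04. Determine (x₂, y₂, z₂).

(1.416, -1.1408, 3.0784)

∇E = (10x + 6, 6y + 8, 2z + 4)
Step 1: at (5, -1, 4), ∇E = (56, 2, 12) → (5, -1, 4) − 0.04·(56, 2, 12) = (2.76, -1.08, 3.52)
Step 2: at (2.76, -1.08, 3.52), ∇E = (33.6, 1.52, 11.04) → (2.76, -1.08, 3.52) − 0.04·(33.6, 1.52, 11.04) = (1.416, -1.1408, 3.0784)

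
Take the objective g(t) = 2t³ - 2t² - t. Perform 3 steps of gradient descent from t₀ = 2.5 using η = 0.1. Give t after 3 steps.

g′(t) = 6t² - 4t - 1
t₁ = 2.5 − 0.1·26.5 = -0.15
t₂ = -0.15 − 0.1·(-0.265) = -0.1235
t₃ = -0.1235 − 0.1·(-0.4144865) = -0.08205135

-0.08205135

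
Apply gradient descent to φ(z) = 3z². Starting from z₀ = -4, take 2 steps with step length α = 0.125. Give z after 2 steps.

-0.25

φ′(z) = 6z
z₁ = -4 − 0.125·(-24) = -1
z₂ = -1 − 0.125·(-6) = -0.25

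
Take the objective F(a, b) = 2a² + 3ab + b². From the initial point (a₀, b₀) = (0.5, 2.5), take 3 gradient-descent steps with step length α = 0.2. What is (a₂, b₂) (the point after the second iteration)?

(-1, 1.56)

∇F = (4a + 3b, 3a + 2b)
(a₁, b₁) = (0.5, 2.5) − 0.2·(9.5, 6.5) = (-1.4, 1.2)
(a₂, b₂) = (-1.4, 1.2) − 0.2·(-2, -1.8) = (-1, 1.56)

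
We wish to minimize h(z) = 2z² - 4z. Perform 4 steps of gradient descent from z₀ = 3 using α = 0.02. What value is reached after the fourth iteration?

2.43278592

h′(z) = 4z - 4
z₁ = 3 − 0.02·8 = 2.84
z₂ = 2.84 − 0.02·7.36 = 2.6928
z₃ = 2.6928 − 0.02·6.7712 = 2.557376
z₄ = 2.557376 − 0.02·6.229504 = 2.43278592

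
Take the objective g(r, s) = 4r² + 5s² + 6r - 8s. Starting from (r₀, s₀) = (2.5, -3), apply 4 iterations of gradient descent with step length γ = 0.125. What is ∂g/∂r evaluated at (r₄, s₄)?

∇g = (8r + 6, 10s - 8)
(r₁, s₁) = (2.5, -3) − 0.125·(26, -38) = (-0.75, 1.75)
(r₂, s₂) = (-0.75, 1.75) − 0.125·(0, 9.5) = (-0.75, 0.5625)
(r₃, s₃) = (-0.75, 0.5625) − 0.125·(0, -2.375) = (-0.75, 0.859375)
(r₄, s₄) = (-0.75, 0.859375) − 0.125·(0, 0.59375) = (-0.75, 0.78515625)
∂g/∂r at (-0.75, 0.78515625) = 0

0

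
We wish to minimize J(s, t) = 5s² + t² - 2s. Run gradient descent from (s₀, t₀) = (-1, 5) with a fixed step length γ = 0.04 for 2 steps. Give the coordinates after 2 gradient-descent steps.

∇J = (10s - 2, 2t)
(s₁, t₁) = (-1, 5) − 0.04·(-12, 10) = (-0.52, 4.6)
(s₂, t₂) = (-0.52, 4.6) − 0.04·(-7.2, 9.2) = (-0.232, 4.232)

(-0.232, 4.232)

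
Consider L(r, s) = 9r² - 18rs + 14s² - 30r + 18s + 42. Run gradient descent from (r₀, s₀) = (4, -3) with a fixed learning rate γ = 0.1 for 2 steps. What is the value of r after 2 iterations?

∇L = (18r - 18s - 30, -18r + 28s + 18)
(r₁, s₁) = (4, -3) − 0.1·(96, -138) = (-5.6, 10.8)
(r₂, s₂) = (-5.6, 10.8) − 0.1·(-325.2, 421.2) = (26.92, -31.32)
r = 26.92

26.92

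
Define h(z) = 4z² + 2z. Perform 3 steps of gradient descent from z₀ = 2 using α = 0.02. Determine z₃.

1.083584

h′(z) = 8z + 2
Step 1: h′(2) = 18; z₁ = 2 − 0.02·18 = 1.64
Step 2: h′(1.64) = 15.12; z₂ = 1.64 − 0.02·15.12 = 1.3376
Step 3: h′(1.3376) = 12.7008; z₃ = 1.3376 − 0.02·12.7008 = 1.083584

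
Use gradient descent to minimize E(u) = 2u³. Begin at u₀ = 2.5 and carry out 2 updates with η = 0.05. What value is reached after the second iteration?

0.5078125

E′(u) = 6u²
u₁ = 2.5 − 0.05·37.5 = 0.625
u₂ = 0.625 − 0.05·2.34375 = 0.5078125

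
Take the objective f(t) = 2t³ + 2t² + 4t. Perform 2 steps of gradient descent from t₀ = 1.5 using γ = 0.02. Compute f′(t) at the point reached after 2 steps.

10.249361471584

f′(t) = 6t² + 4t + 4
Step 1: f′(1.5) = 23.5; t₁ = 1.5 − 0.02·23.5 = 1.03
Step 2: f′(1.03) = 14.4854; t₂ = 1.03 − 0.02·14.4854 = 0.740292
f′(t) at (0.740292) = 10.249361471584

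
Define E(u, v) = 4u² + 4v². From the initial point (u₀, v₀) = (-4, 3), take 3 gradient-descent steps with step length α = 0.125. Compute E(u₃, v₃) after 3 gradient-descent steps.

0

∇E = (8u, 8v)
Step 1: at (-4, 3), ∇E = (-32, 24) → (-4, 3) − 0.125·(-32, 24) = (0, 0)
Step 2: at (0, 0), ∇E = (0, 0) → (0, 0) − 0.125·(0, 0) = (0, 0)
Step 3: at (0, 0), ∇E = (0, 0) → (0, 0) − 0.125·(0, 0) = (0, 0)
E(0, 0) = 0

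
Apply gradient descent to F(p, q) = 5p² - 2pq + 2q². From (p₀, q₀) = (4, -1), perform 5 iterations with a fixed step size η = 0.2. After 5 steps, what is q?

∇F = (10p - 2q, -2p + 4q)
Step 1: at (4, -1), ∇F = (42, -12) → (4, -1) − 0.2·(42, -12) = (-4.4, 1.4)
Step 2: at (-4.4, 1.4), ∇F = (-46.8, 14.4) → (-4.4, 1.4) − 0.2·(-46.8, 14.4) = (4.96, -1.48)
Step 3: at (4.96, -1.48), ∇F = (52.56, -15.84) → (4.96, -1.48) − 0.2·(52.56, -15.84) = (-5.552, 1.688)
Step 4: at (-5.552, 1.688), ∇F = (-58.896, 17.856) → (-5.552, 1.688) − 0.2·(-58.896, 17.856) = (6.2272, -1.8832)
Step 5: at (6.2272, -1.8832), ∇F = (66.0384, -19.9872) → (6.2272, -1.8832) − 0.2·(66.0384, -19.9872) = (-6.98048, 2.11424)
q = 2.11424

2.11424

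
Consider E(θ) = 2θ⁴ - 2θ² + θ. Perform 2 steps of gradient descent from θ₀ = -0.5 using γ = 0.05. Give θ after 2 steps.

-0.6836

E′(θ) = 8θ³ - 4θ + 1
θ₁ = -0.5 − 0.05·2 = -0.6
θ₂ = -0.6 − 0.05·1.672 = -0.6836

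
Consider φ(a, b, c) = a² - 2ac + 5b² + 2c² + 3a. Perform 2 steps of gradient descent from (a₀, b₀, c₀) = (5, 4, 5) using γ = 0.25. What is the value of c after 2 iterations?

2.125

∇φ = (2a - 2c + 3, 10b, -2a + 4c)
(a₁, b₁, c₁) = (5, 4, 5) − 0.25·(3, 40, 10) = (4.25, -6, 2.5)
(a₂, b₂, c₂) = (4.25, -6, 2.5) − 0.25·(6.5, -60, 1.5) = (2.625, 9, 2.125)
c = 2.125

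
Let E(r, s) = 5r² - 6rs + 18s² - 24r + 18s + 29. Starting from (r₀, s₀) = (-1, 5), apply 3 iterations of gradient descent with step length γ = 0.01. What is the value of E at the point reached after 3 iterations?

48.600256786688

∇E = (10r - 6s - 24, -6r + 36s + 18)
(r₁, s₁) = (-1, 5) − 0.01·(-64, 204) = (-0.36, 2.96)
(r₂, s₂) = (-0.36, 2.96) − 0.01·(-45.36, 126.72) = (0.0936, 1.6928)
(r₃, s₃) = (0.0936, 1.6928) − 0.01·(-33.2208, 78.3792) = (0.425808, 0.909008)
E(0.425808, 0.909008) = 48.600256786688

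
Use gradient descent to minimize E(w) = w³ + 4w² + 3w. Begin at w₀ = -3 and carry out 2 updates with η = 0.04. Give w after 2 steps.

E′(w) = 3w² + 8w + 3
w₁ = -3 − 0.04·6 = -3.24
w₂ = -3.24 − 0.04·8.5728 = -3.582912

-3.582912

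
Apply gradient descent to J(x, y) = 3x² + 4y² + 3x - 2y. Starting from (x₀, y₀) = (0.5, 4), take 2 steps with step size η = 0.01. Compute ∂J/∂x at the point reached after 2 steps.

∇J = (6x + 3, 8y - 2)
(x₁, y₁) = (0.5, 4) − 0.01·(6, 30) = (0.44, 3.7)
(x₂, y₂) = (0.44, 3.7) − 0.01·(5.64, 27.6) = (0.3836, 3.424)
∂J/∂x at (0.3836, 3.424) = 5.3016

5.3016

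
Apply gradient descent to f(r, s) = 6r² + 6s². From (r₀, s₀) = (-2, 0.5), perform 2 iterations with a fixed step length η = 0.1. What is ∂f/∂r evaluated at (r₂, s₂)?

∇f = (12r, 12s)
(r₁, s₁) = (-2, 0.5) − 0.1·(-24, 6) = (0.4, -0.1)
(r₂, s₂) = (0.4, -0.1) − 0.1·(4.8, -1.2) = (-0.08, 0.02)
∂f/∂r at (-0.08, 0.02) = -0.96

-0.96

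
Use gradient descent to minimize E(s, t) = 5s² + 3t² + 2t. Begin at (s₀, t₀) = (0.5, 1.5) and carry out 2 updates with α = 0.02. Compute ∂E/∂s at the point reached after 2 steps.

∇E = (10s, 6t + 2)
(s₁, t₁) = (0.5, 1.5) − 0.02·(5, 11) = (0.4, 1.28)
(s₂, t₂) = (0.4, 1.28) − 0.02·(4, 9.68) = (0.32, 1.0864)
∂E/∂s at (0.32, 1.0864) = 3.2

3.2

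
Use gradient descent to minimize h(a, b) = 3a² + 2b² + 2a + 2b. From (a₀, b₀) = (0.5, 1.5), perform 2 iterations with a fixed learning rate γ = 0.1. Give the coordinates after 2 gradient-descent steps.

∇h = (6a + 2, 4b + 2)
Step 1: at (0.5, 1.5), ∇h = (5, 8) → (0.5, 1.5) − 0.1·(5, 8) = (0, 0.7)
Step 2: at (0, 0.7), ∇h = (2, 4.8) → (0, 0.7) − 0.1·(2, 4.8) = (-0.2, 0.22)

(-0.2, 0.22)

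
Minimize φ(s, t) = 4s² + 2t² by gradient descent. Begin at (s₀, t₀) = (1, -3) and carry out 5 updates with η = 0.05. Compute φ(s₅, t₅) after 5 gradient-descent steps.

∇φ = (8s, 4t)
(s₁, t₁) = (1, -3) − 0.05·(8, -12) = (0.6, -2.4)
(s₂, t₂) = (0.6, -2.4) − 0.05·(4.8, -9.6) = (0.36, -1.92)
(s₃, t₃) = (0.36, -1.92) − 0.05·(2.88, -7.68) = (0.216, -1.536)
(s₄, t₄) = (0.216, -1.536) − 0.05·(1.728, -6.144) = (0.1296, -1.2288)
(s₅, t₅) = (0.1296, -1.2288) − 0.05·(1.0368, -4.9152) = (0.07776, -0.98304)
φ(0.07776, -0.98304) = 1.9569217536

1.9569217536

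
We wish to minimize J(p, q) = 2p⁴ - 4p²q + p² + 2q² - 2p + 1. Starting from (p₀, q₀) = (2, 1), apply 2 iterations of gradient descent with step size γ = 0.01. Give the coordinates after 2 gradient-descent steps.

(1.3544, 1.1652)

∇J = (8p³ - 8pq + 2p - 2, -4p² + 4q)
Step 1: at (2, 1), ∇J = (50, -12) → (2, 1) − 0.01·(50, -12) = (1.5, 1.12)
Step 2: at (1.5, 1.12), ∇J = (14.56, -4.52) → (1.5, 1.12) − 0.01·(14.56, -4.52) = (1.3544, 1.1652)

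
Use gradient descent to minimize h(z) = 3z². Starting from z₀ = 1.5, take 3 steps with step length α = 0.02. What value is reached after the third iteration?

1.022208

h′(z) = 6z
Step 1: h′(1.5) = 9; z₁ = 1.5 − 0.02·9 = 1.32
Step 2: h′(1.32) = 7.92; z₂ = 1.32 − 0.02·7.92 = 1.1616
Step 3: h′(1.1616) = 6.9696; z₃ = 1.1616 − 0.02·6.9696 = 1.022208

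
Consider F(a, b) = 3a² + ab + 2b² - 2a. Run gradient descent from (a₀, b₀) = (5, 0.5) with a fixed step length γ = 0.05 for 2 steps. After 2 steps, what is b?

-0.05875

∇F = (6a + b - 2, a + 4b)
(a₁, b₁) = (5, 0.5) − 0.05·(28.5, 7) = (3.575, 0.15)
(a₂, b₂) = (3.575, 0.15) − 0.05·(19.6, 4.175) = (2.595, -0.05875)
b = -0.05875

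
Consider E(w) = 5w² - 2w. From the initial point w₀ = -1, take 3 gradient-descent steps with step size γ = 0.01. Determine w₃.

-0.6748

E′(w) = 10w - 2
Step 1: E′(-1) = -12; w₁ = -1 − 0.01·(-12) = -0.88
Step 2: E′(-0.88) = -10.8; w₂ = -0.88 − 0.01·(-10.8) = -0.772
Step 3: E′(-0.772) = -9.72; w₃ = -0.772 − 0.01·(-9.72) = -0.6748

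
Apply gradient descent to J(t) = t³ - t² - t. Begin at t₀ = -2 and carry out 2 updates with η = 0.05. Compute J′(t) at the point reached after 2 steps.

J′(t) = 3t² - 2t - 1
t₁ = -2 − 0.05·15 = -2.75
t₂ = -2.75 − 0.05·27.1875 = -4.109375
J′(t) at (-4.109375) = 57.879638671875

57.879638671875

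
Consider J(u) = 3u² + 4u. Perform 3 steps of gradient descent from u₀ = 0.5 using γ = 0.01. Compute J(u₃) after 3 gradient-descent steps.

1.483634939312

J′(u) = 6u + 4
Step 1: J′(0.5) = 7; u₁ = 0.5 − 0.01·7 = 0.43
Step 2: J′(0.43) = 6.58; u₂ = 0.43 − 0.01·6.58 = 0.3642
Step 3: J′(0.3642) = 6.1852; u₃ = 0.3642 − 0.01·6.1852 = 0.302348
J(0.302348) = 1.483634939312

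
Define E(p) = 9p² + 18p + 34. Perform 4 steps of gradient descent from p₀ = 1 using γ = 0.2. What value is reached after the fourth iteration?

E′(p) = 18p + 18
p₁ = 1 − 0.2·36 = -6.2
p₂ = -6.2 − 0.2·(-93.6) = 12.52
p₃ = 12.52 − 0.2·243.36 = -36.152
p₄ = -36.152 − 0.2·(-632.736) = 90.3952

90.3952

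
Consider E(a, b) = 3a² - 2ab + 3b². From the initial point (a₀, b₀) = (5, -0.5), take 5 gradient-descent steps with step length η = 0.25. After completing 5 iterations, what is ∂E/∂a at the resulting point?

-22

∇E = (6a - 2b, -2a + 6b)
Step 1: at (5, -0.5), ∇E = (31, -13) → (5, -0.5) − 0.25·(31, -13) = (-2.75, 2.75)
Step 2: at (-2.75, 2.75), ∇E = (-22, 22) → (-2.75, 2.75) − 0.25·(-22, 22) = (2.75, -2.75)
Step 3: at (2.75, -2.75), ∇E = (22, -22) → (2.75, -2.75) − 0.25·(22, -22) = (-2.75, 2.75)
Step 4: at (-2.75, 2.75), ∇E = (-22, 22) → (-2.75, 2.75) − 0.25·(-22, 22) = (2.75, -2.75)
Step 5: at (2.75, -2.75), ∇E = (22, -22) → (2.75, -2.75) − 0.25·(22, -22) = (-2.75, 2.75)
∂E/∂a at (-2.75, 2.75) = -22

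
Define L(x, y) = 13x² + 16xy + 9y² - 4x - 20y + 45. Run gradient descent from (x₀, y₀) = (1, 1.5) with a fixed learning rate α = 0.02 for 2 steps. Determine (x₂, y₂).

(-0.2144, 1.04)

∇L = (26x + 16y - 4, 16x + 18y - 20)
(x₁, y₁) = (1, 1.5) − 0.02·(46, 23) = (0.08, 1.04)
(x₂, y₂) = (0.08, 1.04) − 0.02·(14.72, 0) = (-0.2144, 1.04)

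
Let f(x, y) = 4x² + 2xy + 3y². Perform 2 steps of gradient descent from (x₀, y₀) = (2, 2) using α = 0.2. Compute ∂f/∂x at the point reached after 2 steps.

∇f = (8x + 2y, 2x + 6y)
Step 1: at (2, 2), ∇f = (20, 16) → (2, 2) − 0.2·(20, 16) = (-2, -1.2)
Step 2: at (-2, -1.2), ∇f = (-18.4, -11.2) → (-2, -1.2) − 0.2·(-18.4, -11.2) = (1.68, 1.04)
∂f/∂x at (1.68, 1.04) = 15.52

15.52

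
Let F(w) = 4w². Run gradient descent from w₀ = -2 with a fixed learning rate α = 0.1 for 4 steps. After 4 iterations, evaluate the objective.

F′(w) = 8w
Step 1: F′(-2) = -16; w₁ = -2 − 0.1·(-16) = -0.4
Step 2: F′(-0.4) = -3.2; w₂ = -0.4 − 0.1·(-3.2) = -0.08
Step 3: F′(-0.08) = -0.64; w₃ = -0.08 − 0.1·(-0.64) = -0.016
Step 4: F′(-0.016) = -0.128; w₄ = -0.016 − 0.1·(-0.128) = -0.0032
F(-0.0032) = 0.00004096

0.00004096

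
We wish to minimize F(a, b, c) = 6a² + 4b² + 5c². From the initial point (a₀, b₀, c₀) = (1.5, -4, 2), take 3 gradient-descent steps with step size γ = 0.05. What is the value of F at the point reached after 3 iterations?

3.35378

∇F = (12a, 8b, 10c)
(a₁, b₁, c₁) = (1.5, -4, 2) − 0.05·(18, -32, 20) = (0.6, -2.4, 1)
(a₂, b₂, c₂) = (0.6, -2.4, 1) − 0.05·(7.2, -19.2, 10) = (0.24, -1.44, 0.5)
(a₃, b₃, c₃) = (0.24, -1.44, 0.5) − 0.05·(2.88, -11.52, 5) = (0.096, -0.864, 0.25)
F(0.096, -0.864, 0.25) = 3.35378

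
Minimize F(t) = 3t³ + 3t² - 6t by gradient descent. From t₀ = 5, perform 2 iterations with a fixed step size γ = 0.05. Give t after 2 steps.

-29.891125

F′(t) = 9t² + 6t - 6
Step 1: F′(5) = 249; t₁ = 5 − 0.05·249 = -7.45
Step 2: F′(-7.45) = 448.8225; t₂ = -7.45 − 0.05·448.8225 = -29.891125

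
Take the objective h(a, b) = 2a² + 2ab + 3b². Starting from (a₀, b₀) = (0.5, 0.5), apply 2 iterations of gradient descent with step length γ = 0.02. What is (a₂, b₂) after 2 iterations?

∇h = (4a + 2b, 2a + 6b)
(a₁, b₁) = (0.5, 0.5) − 0.02·(3, 4) = (0.44, 0.42)
(a₂, b₂) = (0.44, 0.42) − 0.02·(2.6, 3.4) = (0.388, 0.352)

(0.388, 0.352)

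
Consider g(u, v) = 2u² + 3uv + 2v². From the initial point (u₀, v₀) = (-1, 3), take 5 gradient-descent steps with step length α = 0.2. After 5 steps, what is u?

-0.6656

∇g = (4u + 3v, 3u + 4v)
(u₁, v₁) = (-1, 3) − 0.2·(5, 9) = (-2, 1.2)
(u₂, v₂) = (-2, 1.2) − 0.2·(-4.4, -1.2) = (-1.12, 1.44)
(u₃, v₃) = (-1.12, 1.44) − 0.2·(-0.16, 2.4) = (-1.088, 0.96)
(u₄, v₄) = (-1.088, 0.96) − 0.2·(-1.472, 0.576) = (-0.7936, 0.8448)
(u₅, v₅) = (-0.7936, 0.8448) − 0.2·(-0.64, 0.9984) = (-0.6656, 0.64512)
u = -0.6656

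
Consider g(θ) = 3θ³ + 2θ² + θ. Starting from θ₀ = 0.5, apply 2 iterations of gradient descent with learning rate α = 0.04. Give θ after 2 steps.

g′(θ) = 9θ² + 4θ + 1
Step 1: g′(0.5) = 5.25; θ₁ = 0.5 − 0.04·5.25 = 0.29
Step 2: g′(0.29) = 2.9169; θ₂ = 0.29 − 0.04·2.9169 = 0.173324

0.173324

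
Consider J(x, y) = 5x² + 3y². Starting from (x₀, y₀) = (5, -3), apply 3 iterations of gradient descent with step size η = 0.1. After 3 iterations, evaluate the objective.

0.110592

∇J = (10x, 6y)
Step 1: at (5, -3), ∇J = (50, -18) → (5, -3) − 0.1·(50, -18) = (0, -1.2)
Step 2: at (0, -1.2), ∇J = (0, -7.2) → (0, -1.2) − 0.1·(0, -7.2) = (0, -0.48)
Step 3: at (0, -0.48), ∇J = (0, -2.88) → (0, -0.48) − 0.1·(0, -2.88) = (0, -0.192)
J(0, -0.192) = 0.110592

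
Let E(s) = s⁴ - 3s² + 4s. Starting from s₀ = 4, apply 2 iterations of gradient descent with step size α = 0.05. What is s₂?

E′(s) = 4s³ - 6s + 4
Step 1: E′(4) = 236; s₁ = 4 − 0.05·236 = -7.8
Step 2: E′(-7.8) = -1847.408; s₂ = -7.8 − 0.05·(-1847.408) = 84.5704

84.5704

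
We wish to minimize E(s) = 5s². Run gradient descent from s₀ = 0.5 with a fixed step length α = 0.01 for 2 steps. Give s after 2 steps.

0.405

E′(s) = 10s
s₁ = 0.5 − 0.01·5 = 0.45
s₂ = 0.45 − 0.01·4.5 = 0.405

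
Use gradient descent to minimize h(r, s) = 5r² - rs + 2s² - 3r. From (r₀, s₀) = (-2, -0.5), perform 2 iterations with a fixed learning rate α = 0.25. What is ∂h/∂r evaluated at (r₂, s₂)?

-52.03125

∇h = (10r - s - 3, -r + 4s)
(r₁, s₁) = (-2, -0.5) − 0.25·(-22.5, 0) = (3.625, -0.5)
(r₂, s₂) = (3.625, -0.5) − 0.25·(33.75, -5.625) = (-4.8125, 0.90625)
∂h/∂r at (-4.8125, 0.90625) = -52.03125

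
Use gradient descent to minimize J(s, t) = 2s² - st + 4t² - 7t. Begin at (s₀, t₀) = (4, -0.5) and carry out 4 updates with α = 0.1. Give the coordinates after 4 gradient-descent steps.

∇J = (4s - t, -s + 8t - 7)
Step 1: at (4, -0.5), ∇J = (16.5, -15) → (4, -0.5) − 0.1·(16.5, -15) = (2.35, 1)
Step 2: at (2.35, 1), ∇J = (8.4, -1.35) → (2.35, 1) − 0.1·(8.4, -1.35) = (1.51, 1.135)
Step 3: at (1.51, 1.135), ∇J = (4.905, 0.57) → (1.51, 1.135) − 0.1·(4.905, 0.57) = (1.0195, 1.078)
Step 4: at (1.0195, 1.078), ∇J = (3, 0.6045) → (1.0195, 1.078) − 0.1·(3, 0.6045) = (0.7195, 1.01755)

(0.7195, 1.01755)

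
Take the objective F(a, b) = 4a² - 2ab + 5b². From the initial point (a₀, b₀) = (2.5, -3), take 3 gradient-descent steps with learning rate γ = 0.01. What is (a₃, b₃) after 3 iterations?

∇F = (8a - 2b, -2a + 10b)
(a₁, b₁) = (2.5, -3) − 0.01·(26, -35) = (2.24, -2.65)
(a₂, b₂) = (2.24, -2.65) − 0.01·(23.22, -30.98) = (2.0078, -2.3402)
(a₃, b₃) = (2.0078, -2.3402) − 0.01·(20.7428, -27.4176) = (1.800372, -2.066024)

(1.800372, -2.066024)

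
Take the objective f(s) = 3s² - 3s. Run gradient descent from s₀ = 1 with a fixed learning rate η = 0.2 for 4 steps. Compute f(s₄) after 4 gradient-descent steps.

-0.74999808

f′(s) = 6s - 3
Step 1: f′(1) = 3; s₁ = 1 − 0.2·3 = 0.4
Step 2: f′(0.4) = -0.6; s₂ = 0.4 − 0.2·(-0.6) = 0.52
Step 3: f′(0.52) = 0.12; s₃ = 0.52 − 0.2·0.12 = 0.496
Step 4: f′(0.496) = -0.024; s₄ = 0.496 − 0.2·(-0.024) = 0.5008
f(0.5008) = -0.74999808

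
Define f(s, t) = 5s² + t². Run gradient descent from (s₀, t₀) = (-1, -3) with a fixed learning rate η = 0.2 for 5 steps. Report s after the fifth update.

∇f = (10s, 2t)
(s₁, t₁) = (-1, -3) − 0.2·(-10, -6) = (1, -1.8)
(s₂, t₂) = (1, -1.8) − 0.2·(10, -3.6) = (-1, -1.08)
(s₃, t₃) = (-1, -1.08) − 0.2·(-10, -2.16) = (1, -0.648)
(s₄, t₄) = (1, -0.648) − 0.2·(10, -1.296) = (-1, -0.3888)
(s₅, t₅) = (-1, -0.3888) − 0.2·(-10, -0.7776) = (1, -0.23328)
s = 1

1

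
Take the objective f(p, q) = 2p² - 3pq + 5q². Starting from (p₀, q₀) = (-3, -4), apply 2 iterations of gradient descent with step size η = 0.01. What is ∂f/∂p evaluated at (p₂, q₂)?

∇f = (4p - 3q, -3p + 10q)
Step 1: at (-3, -4), ∇f = (0, -31) → (-3, -4) − 0.01·(0, -31) = (-3, -3.69)
Step 2: at (-3, -3.69), ∇f = (-0.93, -27.9) → (-3, -3.69) − 0.01·(-0.93, -27.9) = (-2.9907, -3.411)
∂f/∂p at (-2.9907, -3.411) = -1.7298

-1.7298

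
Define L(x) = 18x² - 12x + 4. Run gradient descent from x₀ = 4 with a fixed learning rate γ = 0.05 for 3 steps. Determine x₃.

-1.544

L′(x) = 36x - 12
Step 1: L′(4) = 132; x₁ = 4 − 0.05·132 = -2.6
Step 2: L′(-2.6) = -105.6; x₂ = -2.6 − 0.05·(-105.6) = 2.68
Step 3: L′(2.68) = 84.48; x₃ = 2.68 − 0.05·84.48 = -1.544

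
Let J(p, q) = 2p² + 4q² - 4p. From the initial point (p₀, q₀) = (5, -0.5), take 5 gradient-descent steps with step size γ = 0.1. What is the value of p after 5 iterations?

1.31104

∇J = (4p - 4, 8q)
Step 1: at (5, -0.5), ∇J = (16, -4) → (5, -0.5) − 0.1·(16, -4) = (3.4, -0.1)
Step 2: at (3.4, -0.1), ∇J = (9.6, -0.8) → (3.4, -0.1) − 0.1·(9.6, -0.8) = (2.44, -0.02)
Step 3: at (2.44, -0.02), ∇J = (5.76, -0.16) → (2.44, -0.02) − 0.1·(5.76, -0.16) = (1.864, -0.004)
Step 4: at (1.864, -0.004), ∇J = (3.456, -0.032) → (1.864, -0.004) − 0.1·(3.456, -0.032) = (1.5184, -0.0008)
Step 5: at (1.5184, -0.0008), ∇J = (2.0736, -0.0064) → (1.5184, -0.0008) − 0.1·(2.0736, -0.0064) = (1.31104, -0.00016)
p = 1.31104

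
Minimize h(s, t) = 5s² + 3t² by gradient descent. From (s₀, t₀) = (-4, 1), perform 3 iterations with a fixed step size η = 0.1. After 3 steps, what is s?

∇h = (10s, 6t)
Step 1: at (-4, 1), ∇h = (-40, 6) → (-4, 1) − 0.1·(-40, 6) = (0, 0.4)
Step 2: at (0, 0.4), ∇h = (0, 2.4) → (0, 0.4) − 0.1·(0, 2.4) = (0, 0.16)
Step 3: at (0, 0.16), ∇h = (0, 0.96) → (0, 0.16) − 0.1·(0, 0.96) = (0, 0.064)
s = 0

0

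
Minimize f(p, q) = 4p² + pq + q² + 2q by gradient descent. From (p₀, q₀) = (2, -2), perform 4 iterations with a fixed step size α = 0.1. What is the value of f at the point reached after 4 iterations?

-0.797085

∇f = (8p + q, p + 2q + 2)
(p₁, q₁) = (2, -2) − 0.1·(14, 0) = (0.6, -2)
(p₂, q₂) = (0.6, -2) − 0.1·(2.8, -1.4) = (0.32, -1.86)
(p₃, q₃) = (0.32, -1.86) − 0.1·(0.7, -1.4) = (0.25, -1.72)
(p₄, q₄) = (0.25, -1.72) − 0.1·(0.28, -1.19) = (0.222, -1.601)
f(0.222, -1.601) = -0.797085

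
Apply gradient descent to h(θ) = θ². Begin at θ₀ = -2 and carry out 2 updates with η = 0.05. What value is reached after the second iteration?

-1.62

h′(θ) = 2θ
θ₁ = -2 − 0.05·(-4) = -1.8
θ₂ = -1.8 − 0.05·(-3.6) = -1.62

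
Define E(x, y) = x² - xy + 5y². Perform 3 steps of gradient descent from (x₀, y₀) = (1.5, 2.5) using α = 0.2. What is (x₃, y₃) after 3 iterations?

(0.736, -2.4)

∇E = (2x - y, -x + 10y)
(x₁, y₁) = (1.5, 2.5) − 0.2·(0.5, 23.5) = (1.4, -2.2)
(x₂, y₂) = (1.4, -2.2) − 0.2·(5, -23.4) = (0.4, 2.48)
(x₃, y₃) = (0.4, 2.48) − 0.2·(-1.68, 24.4) = (0.736, -2.4)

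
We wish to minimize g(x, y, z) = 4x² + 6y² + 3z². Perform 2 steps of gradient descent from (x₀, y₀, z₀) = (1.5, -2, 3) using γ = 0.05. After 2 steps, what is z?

∇g = (8x, 12y, 6z)
Step 1: at (1.5, -2, 3), ∇g = (12, -24, 18) → (1.5, -2, 3) − 0.05·(12, -24, 18) = (0.9, -0.8, 2.1)
Step 2: at (0.9, -0.8, 2.1), ∇g = (7.2, -9.6, 12.6) → (0.9, -0.8, 2.1) − 0.05·(7.2, -9.6, 12.6) = (0.54, -0.32, 1.47)
z = 1.47

1.47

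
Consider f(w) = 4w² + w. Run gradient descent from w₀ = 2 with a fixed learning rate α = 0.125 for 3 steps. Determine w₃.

f′(w) = 8w + 1
w₁ = 2 − 0.125·17 = -0.125
w₂ = -0.125 − 0.125·0 = -0.125
w₃ = -0.125 − 0.125·0 = -0.125

-0.125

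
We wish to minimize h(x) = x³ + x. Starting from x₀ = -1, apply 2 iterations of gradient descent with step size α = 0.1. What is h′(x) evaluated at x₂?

14.079232

h′(x) = 3x² + 1
x₁ = -1 − 0.1·4 = -1.4
x₂ = -1.4 − 0.1·6.88 = -2.088
h′(x) at (-2.088) = 14.079232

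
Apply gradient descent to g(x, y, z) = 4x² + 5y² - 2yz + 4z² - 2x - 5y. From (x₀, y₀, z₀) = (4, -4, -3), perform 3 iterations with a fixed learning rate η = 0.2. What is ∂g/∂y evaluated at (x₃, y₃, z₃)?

41.656

∇g = (8x - 2, 10y - 2z - 5, -2y + 8z)
Step 1: at (4, -4, -3), ∇g = (30, -39, -16) → (4, -4, -3) − 0.2·(30, -39, -16) = (-2, 3.8, 0.2)
Step 2: at (-2, 3.8, 0.2), ∇g = (-18, 32.6, -6) → (-2, 3.8, 0.2) − 0.2·(-18, 32.6, -6) = (1.6, -2.72, 1.4)
Step 3: at (1.6, -2.72, 1.4), ∇g = (10.8, -35, 16.64) → (1.6, -2.72, 1.4) − 0.2·(10.8, -35, 16.64) = (-0.56, 4.28, -1.928)
∂g/∂y at (-0.56, 4.28, -1.928) = 41.656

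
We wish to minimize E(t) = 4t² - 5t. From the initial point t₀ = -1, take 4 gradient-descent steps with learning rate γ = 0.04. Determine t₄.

E′(t) = 8t - 5
t₁ = -1 − 0.04·(-13) = -0.48
t₂ = -0.48 − 0.04·(-8.84) = -0.1264
t₃ = -0.1264 − 0.04·(-6.0112) = 0.114048
t₄ = 0.114048 − 0.04·(-4.087616) = 0.27755264

0.27755264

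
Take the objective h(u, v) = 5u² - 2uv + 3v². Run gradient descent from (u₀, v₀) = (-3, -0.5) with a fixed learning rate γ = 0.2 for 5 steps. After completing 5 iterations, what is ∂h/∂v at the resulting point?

-23.01344

∇h = (10u - 2v, -2u + 6v)
(u₁, v₁) = (-3, -0.5) − 0.2·(-29, 3) = (2.8, -1.1)
(u₂, v₂) = (2.8, -1.1) − 0.2·(30.2, -12.2) = (-3.24, 1.34)
(u₃, v₃) = (-3.24, 1.34) − 0.2·(-35.08, 14.52) = (3.776, -1.564)
(u₄, v₄) = (3.776, -1.564) − 0.2·(40.888, -16.936) = (-4.4016, 1.8232)
(u₅, v₅) = (-4.4016, 1.8232) − 0.2·(-47.6624, 19.7424) = (5.13088, -2.12528)
∂h/∂v at (5.13088, -2.12528) = -23.01344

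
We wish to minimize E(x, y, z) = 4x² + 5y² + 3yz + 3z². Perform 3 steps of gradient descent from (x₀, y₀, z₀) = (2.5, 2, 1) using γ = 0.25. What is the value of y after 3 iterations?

-13.546875

∇E = (8x, 10y + 3z, 3y + 6z)
(x₁, y₁, z₁) = (2.5, 2, 1) − 0.25·(20, 23, 12) = (-2.5, -3.75, -2)
(x₂, y₂, z₂) = (-2.5, -3.75, -2) − 0.25·(-20, -43.5, -23.25) = (2.5, 7.125, 3.8125)
(x₃, y₃, z₃) = (2.5, 7.125, 3.8125) − 0.25·(20, 82.6875, 44.25) = (-2.5, -13.546875, -7.25)
y = -13.546875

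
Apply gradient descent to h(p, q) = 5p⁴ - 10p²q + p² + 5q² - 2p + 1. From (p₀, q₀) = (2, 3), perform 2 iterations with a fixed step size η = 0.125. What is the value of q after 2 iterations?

∇h = (20p³ - 20pq + 2p - 2, -10p² + 10q)
Step 1: at (2, 3), ∇h = (42, -10) → (2, 3) − 0.125·(42, -10) = (-3.25, 4.25)
Step 2: at (-3.25, 4.25), ∇h = (-418.8125, -63.125) → (-3.25, 4.25) − 0.125·(-418.8125, -63.125) = (49.1015625, 12.140625)
q = 12.140625

12.140625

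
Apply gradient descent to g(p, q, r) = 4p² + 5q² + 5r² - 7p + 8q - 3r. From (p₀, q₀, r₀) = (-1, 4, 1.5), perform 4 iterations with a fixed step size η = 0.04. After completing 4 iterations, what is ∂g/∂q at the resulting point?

6.2208

∇g = (8p - 7, 10q + 8, 10r - 3)
Step 1: at (-1, 4, 1.5), ∇g = (-15, 48, 12) → (-1, 4, 1.5) − 0.04·(-15, 48, 12) = (-0.4, 2.08, 1.02)
Step 2: at (-0.4, 2.08, 1.02), ∇g = (-10.2, 28.8, 7.2) → (-0.4, 2.08, 1.02) − 0.04·(-10.2, 28.8, 7.2) = (0.008, 0.928, 0.732)
Step 3: at (0.008, 0.928, 0.732), ∇g = (-6.936, 17.28, 4.32) → (0.008, 0.928, 0.732) − 0.04·(-6.936, 17.28, 4.32) = (0.28544, 0.2368, 0.5592)
Step 4: at (0.28544, 0.2368, 0.5592), ∇g = (-4.71648, 10.368, 2.592) → (0.28544, 0.2368, 0.5592) − 0.04·(-4.71648, 10.368, 2.592) = (0.4740992, -0.17792, 0.45552)
∂g/∂q at (0.4740992, -0.17792, 0.45552) = 6.2208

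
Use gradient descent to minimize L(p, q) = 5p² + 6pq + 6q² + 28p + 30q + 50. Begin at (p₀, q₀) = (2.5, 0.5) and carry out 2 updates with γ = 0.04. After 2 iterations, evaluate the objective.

∇L = (10p + 6q + 28, 6p + 12q + 30)
Step 1: at (2.5, 0.5), ∇L = (56, 51) → (2.5, 0.5) − 0.04·(56, 51) = (0.26, -1.54)
Step 2: at (0.26, -1.54), ∇L = (21.36, 13.08) → (0.26, -1.54) − 0.04·(21.36, 13.08) = (-0.5944, -2.0632)
L(-0.5944, -2.0632) = 6.12631872

6.12631872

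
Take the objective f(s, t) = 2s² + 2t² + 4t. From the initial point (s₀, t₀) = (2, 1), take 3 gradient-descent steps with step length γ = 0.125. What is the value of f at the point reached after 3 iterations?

∇f = (4s, 4t + 4)
(s₁, t₁) = (2, 1) − 0.125·(8, 8) = (1, 0)
(s₂, t₂) = (1, 0) − 0.125·(4, 4) = (0.5, -0.5)
(s₃, t₃) = (0.5, -0.5) − 0.125·(2, 2) = (0.25, -0.75)
f(0.25, -0.75) = -1.75

-1.75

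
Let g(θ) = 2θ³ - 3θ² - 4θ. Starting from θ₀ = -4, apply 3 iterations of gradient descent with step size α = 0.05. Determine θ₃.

g′(θ) = 6θ² - 6θ - 4
Step 1: g′(-4) = 116; θ₁ = -4 − 0.05·116 = -9.8
Step 2: g′(-9.8) = 631.04; θ₂ = -9.8 − 0.05·631.04 = -41.352
Step 3: g′(-41.352) = 10504.039424; θ₃ = -41.352 − 0.05·10504.039424 = -566.5539712

-566.5539712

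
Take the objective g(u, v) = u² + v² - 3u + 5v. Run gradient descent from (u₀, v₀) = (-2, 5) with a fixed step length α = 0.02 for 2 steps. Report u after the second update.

∇g = (2u - 3, 2v + 5)
Step 1: at (-2, 5), ∇g = (-7, 15) → (-2, 5) − 0.02·(-7, 15) = (-1.86, 4.7)
Step 2: at (-1.86, 4.7), ∇g = (-6.72, 14.4) → (-1.86, 4.7) − 0.02·(-6.72, 14.4) = (-1.7256, 4.412)
u = -1.7256

-1.7256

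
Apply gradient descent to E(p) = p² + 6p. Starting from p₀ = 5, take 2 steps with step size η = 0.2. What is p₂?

E′(p) = 2p + 6
Step 1: E′(5) = 16; p₁ = 5 − 0.2·16 = 1.8
Step 2: E′(1.8) = 9.6; p₂ = 1.8 − 0.2·9.6 = -0.12

-0.12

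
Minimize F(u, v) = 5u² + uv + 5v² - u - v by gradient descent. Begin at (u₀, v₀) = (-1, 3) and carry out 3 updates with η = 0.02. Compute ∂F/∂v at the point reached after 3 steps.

14.670144

∇F = (10u + v - 1, u + 10v - 1)
(u₁, v₁) = (-1, 3) − 0.02·(-8, 28) = (-0.84, 2.44)
(u₂, v₂) = (-0.84, 2.44) − 0.02·(-6.96, 22.56) = (-0.7008, 1.9888)
(u₃, v₃) = (-0.7008, 1.9888) − 0.02·(-6.0192, 18.1872) = (-0.580416, 1.625056)
∂F/∂v at (-0.580416, 1.625056) = 14.670144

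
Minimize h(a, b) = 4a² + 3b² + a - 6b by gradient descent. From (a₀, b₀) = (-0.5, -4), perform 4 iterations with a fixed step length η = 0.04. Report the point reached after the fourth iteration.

∇h = (8a + 1, 6b - 6)
(a₁, b₁) = (-0.5, -4) − 0.04·(-3, -30) = (-0.38, -2.8)
(a₂, b₂) = (-0.38, -2.8) − 0.04·(-2.04, -22.8) = (-0.2984, -1.888)
(a₃, b₃) = (-0.2984, -1.888) − 0.04·(-1.3872, -17.328) = (-0.242912, -1.19488)
(a₄, b₄) = (-0.242912, -1.19488) − 0.04·(-0.943296, -13.16928) = (-0.20518016, -0.6681088)

(-0.20518016, -0.6681088)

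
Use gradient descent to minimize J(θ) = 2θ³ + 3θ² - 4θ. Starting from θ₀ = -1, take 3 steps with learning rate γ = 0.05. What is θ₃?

J′(θ) = 6θ² + 6θ - 4
Step 1: J′(-1) = -4; θ₁ = -1 − 0.05·(-4) = -0.8
Step 2: J′(-0.8) = -4.96; θ₂ = -0.8 − 0.05·(-4.96) = -0.552
Step 3: J′(-0.552) = -5.483776; θ₃ = -0.552 − 0.05·(-5.483776) = -0.2778112

-0.2778112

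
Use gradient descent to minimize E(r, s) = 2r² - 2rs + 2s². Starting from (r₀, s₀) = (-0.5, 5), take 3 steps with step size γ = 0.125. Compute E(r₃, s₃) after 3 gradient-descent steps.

∇E = (4r - 2s, -2r + 4s)
Step 1: at (-0.5, 5), ∇E = (-12, 21) → (-0.5, 5) − 0.125·(-12, 21) = (1, 2.375)
Step 2: at (1, 2.375), ∇E = (-0.75, 7.5) → (1, 2.375) − 0.125·(-0.75, 7.5) = (1.09375, 1.4375)
Step 3: at (1.09375, 1.4375), ∇E = (1.5, 3.5625) → (1.09375, 1.4375) − 0.125·(1.5, 3.5625) = (0.90625, 0.9921875)
E(0.90625, 0.9921875) = 1.8131103515625

1.8131103515625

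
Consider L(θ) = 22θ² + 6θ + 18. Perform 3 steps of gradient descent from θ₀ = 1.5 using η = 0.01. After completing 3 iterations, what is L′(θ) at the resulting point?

12.644352

L′(θ) = 44θ + 6
Step 1: L′(1.5) = 72; θ₁ = 1.5 − 0.01·72 = 0.78
Step 2: L′(0.78) = 40.32; θ₂ = 0.78 − 0.01·40.32 = 0.3768
Step 3: L′(0.3768) = 22.5792; θ₃ = 0.3768 − 0.01·22.5792 = 0.151008
L′(θ) at (0.151008) = 12.644352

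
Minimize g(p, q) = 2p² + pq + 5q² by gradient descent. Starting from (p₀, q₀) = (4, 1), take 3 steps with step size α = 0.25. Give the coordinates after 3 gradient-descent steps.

(-0.953125, -5.875)

∇g = (4p + q, p + 10q)
(p₁, q₁) = (4, 1) − 0.25·(17, 14) = (-0.25, -2.5)
(p₂, q₂) = (-0.25, -2.5) − 0.25·(-3.5, -25.25) = (0.625, 3.8125)
(p₃, q₃) = (0.625, 3.8125) − 0.25·(6.3125, 38.75) = (-0.953125, -5.875)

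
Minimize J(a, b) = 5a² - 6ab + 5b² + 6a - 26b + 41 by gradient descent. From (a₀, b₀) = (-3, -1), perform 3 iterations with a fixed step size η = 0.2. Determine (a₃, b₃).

(1.464, 3.464)

∇J = (10a - 6b + 6, -6a + 10b - 26)
(a₁, b₁) = (-3, -1) − 0.2·(-18, -18) = (0.6, 2.6)
(a₂, b₂) = (0.6, 2.6) − 0.2·(-3.6, -3.6) = (1.32, 3.32)
(a₃, b₃) = (1.32, 3.32) − 0.2·(-0.72, -0.72) = (1.464, 3.464)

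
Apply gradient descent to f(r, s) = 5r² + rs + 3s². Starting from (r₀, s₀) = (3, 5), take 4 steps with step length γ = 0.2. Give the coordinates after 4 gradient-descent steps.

(4.7616, 1.1264)

∇f = (10r + s, r + 6s)
(r₁, s₁) = (3, 5) − 0.2·(35, 33) = (-4, -1.6)
(r₂, s₂) = (-4, -1.6) − 0.2·(-41.6, -13.6) = (4.32, 1.12)
(r₃, s₃) = (4.32, 1.12) − 0.2·(44.32, 11.04) = (-4.544, -1.088)
(r₄, s₄) = (-4.544, -1.088) − 0.2·(-46.528, -11.072) = (4.7616, 1.1264)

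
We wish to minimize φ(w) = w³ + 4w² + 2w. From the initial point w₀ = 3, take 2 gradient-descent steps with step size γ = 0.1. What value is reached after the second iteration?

φ′(w) = 3w² + 8w + 2
w₁ = 3 − 0.1·53 = -2.3
w₂ = -2.3 − 0.1·(-0.53) = -2.247

-2.247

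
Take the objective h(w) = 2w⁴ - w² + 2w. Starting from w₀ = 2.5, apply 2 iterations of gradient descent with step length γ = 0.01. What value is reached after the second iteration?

1.11782784

h′(w) = 8w³ - 2w + 2
Step 1: h′(2.5) = 122; w₁ = 2.5 − 0.01·122 = 1.28
Step 2: h′(1.28) = 16.217216; w₂ = 1.28 − 0.01·16.217216 = 1.11782784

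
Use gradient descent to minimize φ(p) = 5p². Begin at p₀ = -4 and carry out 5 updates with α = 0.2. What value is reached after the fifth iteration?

4

φ′(p) = 10p
Step 1: φ′(-4) = -40; p₁ = -4 − 0.2·(-40) = 4
Step 2: φ′(4) = 40; p₂ = 4 − 0.2·40 = -4
Step 3: φ′(-4) = -40; p₃ = -4 − 0.2·(-40) = 4
Step 4: φ′(4) = 40; p₄ = 4 − 0.2·40 = -4
Step 5: φ′(-4) = -40; p₅ = -4 − 0.2·(-40) = 4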